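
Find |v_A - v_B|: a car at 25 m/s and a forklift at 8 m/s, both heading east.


Given: v_A = 25 m/s east, v_B = 8 m/s east
Both move in the same direction; relative speed = |v_A - v_B|
|25 - 8| = |17|
= 17 m/s

17 m/s


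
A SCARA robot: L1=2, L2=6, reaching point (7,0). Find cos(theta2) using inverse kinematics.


Given: L1 = 2, L2 = 6, target (x, y) = (7, 0)
Using cos(theta2) = (x^2 + y^2 - L1^2 - L2^2) / (2*L1*L2)
x^2 + y^2 = 7^2 + 0 = 49
L1^2 + L2^2 = 4 + 36 = 40
Numerator = 49 - 40 = 9
Denominator = 2*2*6 = 24
cos(theta2) = 9/24 = 3/8

3/8


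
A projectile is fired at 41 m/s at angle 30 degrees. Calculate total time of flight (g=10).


Given: v0 = 41 m/s, theta = 30 deg, g = 10 m/s^2
sin(30) = 1/2
Using T = 2*v0*sin(theta) / g
T = 2*41*1/2 / 10
T = 41 / 10
T = 41/10 s

41/10 s


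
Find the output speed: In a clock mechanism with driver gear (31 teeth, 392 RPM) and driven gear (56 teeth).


Given: N1 = 31 teeth, w1 = 392 RPM, N2 = 56 teeth
Using N1*w1 = N2*w2
w2 = N1*w1 / N2
w2 = 31*392 / 56
w2 = 12152 / 56
w2 = 217 RPM

217 RPM


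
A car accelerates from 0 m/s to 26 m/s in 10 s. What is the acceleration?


Given: initial velocity v0 = 0 m/s, final velocity v = 26 m/s, time t = 10 s
Using a = (v - v0) / t
a = (26 - 0) / 10
a = 26 / 10
a = 13/5 m/s^2

13/5 m/s^2


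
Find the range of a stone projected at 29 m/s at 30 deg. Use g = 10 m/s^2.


Given: v0 = 29 m/s, theta = 30 deg, g = 10 m/s^2
sin(2*30) = sin(60) = sqrt(3)/2
Using R = v0^2 * sin(2*theta) / g
R = 29^2 * (sqrt(3)/2) / 10
R = 841 * sqrt(3) / 20
R = 841/20*sqrt(3) m

841/20*sqrt(3) m


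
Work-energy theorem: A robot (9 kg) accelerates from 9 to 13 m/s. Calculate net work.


Given: m = 9 kg, v0 = 9 m/s, v = 13 m/s
Using W = (1/2)*m*(v^2 - v0^2)
v^2 = 13^2 = 169
v0^2 = 9^2 = 81
v^2 - v0^2 = 169 - 81 = 88
W = (1/2)*9*88 = 396 J

396 J


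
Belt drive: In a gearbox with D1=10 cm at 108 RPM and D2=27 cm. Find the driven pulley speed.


Given: D1 = 10 cm, w1 = 108 RPM, D2 = 27 cm
Using D1*w1 = D2*w2
w2 = D1*w1 / D2
w2 = 10*108 / 27
w2 = 1080 / 27
w2 = 40 RPM

40 RPM


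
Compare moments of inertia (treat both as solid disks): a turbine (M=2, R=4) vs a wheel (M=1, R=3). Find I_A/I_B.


Given: M1=2 kg, R1=4 m, M2=1 kg, R2=3 m
For a disk: I = (1/2)*M*R^2, so I_A/I_B = (M1*R1^2)/(M2*R2^2)
M1*R1^2 = 2*16 = 32
M2*R2^2 = 1*9 = 9
I_A/I_B = 32/9 = 32/9

32/9


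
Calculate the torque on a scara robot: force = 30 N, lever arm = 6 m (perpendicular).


Given: F = 30 N, r = 6 m, angle = 90 deg (perpendicular)
Using tau = F * r * sin(90)
sin(90) = 1
tau = 30 * 6 * 1
tau = 180 Nm

180 Nm


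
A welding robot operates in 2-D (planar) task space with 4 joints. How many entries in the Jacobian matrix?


Given: task space dimension = 2, joints = 4
Jacobian is a 2 x 4 matrix
Total entries = rows * columns
Total = 2 * 4
Total = 8

8


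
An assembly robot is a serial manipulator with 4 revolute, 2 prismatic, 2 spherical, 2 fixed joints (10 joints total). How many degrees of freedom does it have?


Given: serial robot with 4 revolute, 2 prismatic, 2 spherical, 2 fixed joints
DOF contribution per joint type: revolute=1, prismatic=1, spherical=3, fixed=0
DOF = 4*1 + 2*1 + 2*3 + 2*0
DOF = 12

12


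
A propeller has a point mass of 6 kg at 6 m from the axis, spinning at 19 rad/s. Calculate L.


Given: m = 6 kg, r = 6 m, omega = 19 rad/s
For a point mass: I = m*r^2
I = 6*6^2 = 6*36 = 216
L = I*omega = 216*19
L = 4104 kg*m^2/s

4104 kg*m^2/s


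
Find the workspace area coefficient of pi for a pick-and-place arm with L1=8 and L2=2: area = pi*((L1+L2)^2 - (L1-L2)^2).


Given: L1 = 8, L2 = 2
(L1+L2)^2 = (10)^2 = 100
(L1-L2)^2 = (6)^2 = 36
Difference = 100 - 36 = 64
This equals 4*L1*L2 = 4*8*2 = 64
Workspace area = 64*pi

64


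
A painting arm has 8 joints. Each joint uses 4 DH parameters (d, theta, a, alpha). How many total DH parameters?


Given: 8 joints, 4 DH parameters per joint (d, theta, a, alpha)
Total DH parameters = number_of_joints * 4
Total = 8 * 4
Total = 32

32


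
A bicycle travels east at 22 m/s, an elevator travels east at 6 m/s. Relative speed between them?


Given: v_A = 22 m/s east, v_B = 6 m/s east
Both move in the same direction; relative speed = |v_A - v_B|
|22 - 6| = |16|
= 16 m/s

16 m/s


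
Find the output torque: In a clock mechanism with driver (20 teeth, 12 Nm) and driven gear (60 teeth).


Given: N1 = 20, N2 = 60, T1 = 12 Nm
Using T2/T1 = N2/N1
T2 = T1 * N2 / N1
T2 = 12 * 60 / 20
T2 = 720 / 20
T2 = 36 Nm

36 Nm


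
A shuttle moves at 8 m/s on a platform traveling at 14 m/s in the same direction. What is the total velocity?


Given: object velocity = 8 m/s, platform velocity = 14 m/s (same direction)
Using classical velocity addition: v_total = v_object + v_platform
v_total = 8 + 14
v_total = 22 m/s

22 m/s


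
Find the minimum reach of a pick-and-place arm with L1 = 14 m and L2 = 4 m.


Given: L1 = 14 m, L2 = 4 m
For a 2-link planar arm, min reach = |L1 - L2| (second link folded back)
Min reach = |14 - 4|
Min reach = 10 m

10 m


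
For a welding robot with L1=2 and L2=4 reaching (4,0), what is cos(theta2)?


Given: L1 = 2, L2 = 4, target (x, y) = (4, 0)
Using cos(theta2) = (x^2 + y^2 - L1^2 - L2^2) / (2*L1*L2)
x^2 + y^2 = 4^2 + 0 = 16
L1^2 + L2^2 = 4 + 16 = 20
Numerator = 16 - 20 = -4
Denominator = 2*2*4 = 16
cos(theta2) = -4/16 = -1/4

-1/4


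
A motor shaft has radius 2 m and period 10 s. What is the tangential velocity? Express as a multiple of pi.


Given: radius r = 2 m, period T = 10 s
Using v = 2*pi*r / T
v = 2*pi*2 / 10
v = 4*pi / 10
v = 2/5*pi m/s

2/5*pi m/s


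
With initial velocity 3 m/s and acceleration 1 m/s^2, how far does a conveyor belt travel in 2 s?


Given: v0 = 3 m/s, a = 1 m/s^2, t = 2 s
Using s = v0*t + (1/2)*a*t^2
s = 3*2 + (1/2)*1*2^2
s = 6 + (1/2)*4
s = 6 + 2
s = 8

8 m


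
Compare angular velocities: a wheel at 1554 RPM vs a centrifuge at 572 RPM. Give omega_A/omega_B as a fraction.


Given: RPM_A = 1554, RPM_B = 572
omega = 2*pi*RPM/60, so omega_A/omega_B = RPM_A / RPM_B
omega_A/omega_B = 1554 / 572
omega_A/omega_B = 777/286

777/286


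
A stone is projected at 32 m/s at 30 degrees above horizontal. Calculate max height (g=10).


Given: v0 = 32 m/s, theta = 30 deg, g = 10 m/s^2
sin^2(30) = 1/4
Using H = v0^2 * sin^2(theta) / (2*g)
H = 32^2 * 1/4 / (2*10)
H = 1024 * 1/4 / 20
H = 256 / 20
H = 64/5 m

64/5 m


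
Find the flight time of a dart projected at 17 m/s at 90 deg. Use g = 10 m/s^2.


Given: v0 = 17 m/s, theta = 90 deg, g = 10 m/s^2
sin(90) = 1
Using T = 2*v0*sin(theta) / g
T = 2*17*1 / 10
T = 34 / 10
T = 17/5 s

17/5 s


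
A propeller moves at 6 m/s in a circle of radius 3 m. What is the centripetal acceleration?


Given: v = 6 m/s, r = 3 m
Using a_c = v^2 / r
a_c = 6^2 / 3
a_c = 36 / 3
a_c = 12 m/s^2

12 m/s^2


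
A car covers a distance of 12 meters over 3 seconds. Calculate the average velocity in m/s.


Given: distance d = 12 m, time t = 3 s
Using v = d / t
v = 12 / 3
v = 4 m/s

4 m/s


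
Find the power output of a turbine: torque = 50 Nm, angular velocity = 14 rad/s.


Given: tau = 50 Nm, omega = 14 rad/s
Using P = tau * omega
P = 50 * 14
P = 700 W

700 W


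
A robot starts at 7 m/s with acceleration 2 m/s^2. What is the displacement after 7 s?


Given: v0 = 7 m/s, a = 2 m/s^2, t = 7 s
Using s = v0*t + (1/2)*a*t^2
s = 7*7 + (1/2)*2*7^2
s = 49 + (1/2)*98
s = 49 + 49
s = 98

98 m


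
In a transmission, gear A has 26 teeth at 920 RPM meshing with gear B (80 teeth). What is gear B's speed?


Given: N1 = 26 teeth, w1 = 920 RPM, N2 = 80 teeth
Using N1*w1 = N2*w2
w2 = N1*w1 / N2
w2 = 26*920 / 80
w2 = 23920 / 80
w2 = 299 RPM

299 RPM


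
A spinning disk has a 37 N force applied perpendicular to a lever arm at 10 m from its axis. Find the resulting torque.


Given: F = 37 N, r = 10 m, angle = 90 deg (perpendicular)
Using tau = F * r * sin(90)
sin(90) = 1
tau = 37 * 10 * 1
tau = 370 Nm

370 Nm


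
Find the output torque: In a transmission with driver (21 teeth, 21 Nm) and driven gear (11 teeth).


Given: N1 = 21, N2 = 11, T1 = 21 Nm
Using T2/T1 = N2/N1
T2 = T1 * N2 / N1
T2 = 21 * 11 / 21
T2 = 231 / 21
T2 = 11 Nm

11 Nm


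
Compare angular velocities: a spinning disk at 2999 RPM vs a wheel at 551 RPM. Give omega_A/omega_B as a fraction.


Given: RPM_A = 2999, RPM_B = 551
omega = 2*pi*RPM/60, so omega_A/omega_B = RPM_A / RPM_B
omega_A/omega_B = 2999 / 551
omega_A/omega_B = 2999/551

2999/551


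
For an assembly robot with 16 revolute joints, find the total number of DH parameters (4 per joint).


Given: 16 joints, 4 DH parameters per joint (d, theta, a, alpha)
Total DH parameters = number_of_joints * 4
Total = 16 * 4
Total = 64

64


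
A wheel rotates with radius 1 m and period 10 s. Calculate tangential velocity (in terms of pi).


Given: radius r = 1 m, period T = 10 s
Using v = 2*pi*r / T
v = 2*pi*1 / 10
v = 2*pi / 10
v = 1/5*pi m/s

1/5*pi m/s


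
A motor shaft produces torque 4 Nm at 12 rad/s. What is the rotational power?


Given: tau = 4 Nm, omega = 12 rad/s
Using P = tau * omega
P = 4 * 12
P = 48 W

48 W


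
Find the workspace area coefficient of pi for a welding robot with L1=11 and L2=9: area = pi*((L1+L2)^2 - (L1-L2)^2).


Given: L1 = 11, L2 = 9
(L1+L2)^2 = (20)^2 = 400
(L1-L2)^2 = (2)^2 = 4
Difference = 400 - 4 = 396
This equals 4*L1*L2 = 4*11*9 = 396
Workspace area = 396*pi

396


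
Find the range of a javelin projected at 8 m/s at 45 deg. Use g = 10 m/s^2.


Given: v0 = 8 m/s, theta = 45 deg, g = 10 m/s^2
sin(2*45) = sin(90) = 1
Using R = v0^2 * sin(2*theta) / g
R = 8^2 * 1 / 10
R = 64 / 10
R = 32/5 m

32/5 m


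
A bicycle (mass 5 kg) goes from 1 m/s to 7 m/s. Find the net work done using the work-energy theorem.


Given: m = 5 kg, v0 = 1 m/s, v = 7 m/s
Using W = (1/2)*m*(v^2 - v0^2)
v^2 = 7^2 = 49
v0^2 = 1^2 = 1
v^2 - v0^2 = 49 - 1 = 48
W = (1/2)*5*48 = 120 J

120 J


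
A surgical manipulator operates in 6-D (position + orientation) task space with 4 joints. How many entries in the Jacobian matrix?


Given: task space dimension = 6, joints = 4
Jacobian is a 6 x 4 matrix
Total entries = rows * columns
Total = 6 * 4
Total = 24

24


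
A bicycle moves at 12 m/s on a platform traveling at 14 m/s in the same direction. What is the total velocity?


Given: object velocity = 12 m/s, platform velocity = 14 m/s (same direction)
Using classical velocity addition: v_total = v_object + v_platform
v_total = 12 + 14
v_total = 26 m/s

26 m/s


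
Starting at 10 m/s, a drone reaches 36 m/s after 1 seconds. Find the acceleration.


Given: initial velocity v0 = 10 m/s, final velocity v = 36 m/s, time t = 1 s
Using a = (v - v0) / t
a = (36 - 10) / 1
a = 26 / 1
a = 26 m/s^2

26 m/s^2


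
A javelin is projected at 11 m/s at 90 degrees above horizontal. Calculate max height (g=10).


Given: v0 = 11 m/s, theta = 90 deg, g = 10 m/s^2
sin^2(90) = 1
Using H = v0^2 * sin^2(theta) / (2*g)
H = 11^2 * 1 / (2*10)
H = 121 * 1 / 20
H = 121 / 20
H = 121/20 m

121/20 m


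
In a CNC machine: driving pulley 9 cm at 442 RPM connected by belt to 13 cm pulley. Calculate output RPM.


Given: D1 = 9 cm, w1 = 442 RPM, D2 = 13 cm
Using D1*w1 = D2*w2
w2 = D1*w1 / D2
w2 = 9*442 / 13
w2 = 3978 / 13
w2 = 306 RPM

306 RPM


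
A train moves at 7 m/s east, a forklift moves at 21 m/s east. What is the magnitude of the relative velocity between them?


Given: v_A = 7 m/s east, v_B = 21 m/s east
Both move in the same direction; relative speed = |v_A - v_B|
|7 - 21| = |-14|
= 14 m/s

14 m/s


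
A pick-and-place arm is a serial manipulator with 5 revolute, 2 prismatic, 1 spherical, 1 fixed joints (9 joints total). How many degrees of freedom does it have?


Given: serial robot with 5 revolute, 2 prismatic, 1 spherical, 1 fixed joints
DOF contribution per joint type: revolute=1, prismatic=1, spherical=3, fixed=0
DOF = 5*1 + 2*1 + 1*3 + 1*0
DOF = 10

10


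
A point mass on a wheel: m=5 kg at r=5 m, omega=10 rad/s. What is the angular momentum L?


Given: m = 5 kg, r = 5 m, omega = 10 rad/s
For a point mass: I = m*r^2
I = 5*5^2 = 5*25 = 125
L = I*omega = 125*10
L = 1250 kg*m^2/s

1250 kg*m^2/s


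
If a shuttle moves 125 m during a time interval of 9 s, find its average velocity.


Given: distance d = 125 m, time t = 9 s
Using v = d / t
v = 125 / 9
v = 125/9 m/s

125/9 m/s


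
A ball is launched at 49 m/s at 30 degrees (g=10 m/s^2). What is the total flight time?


Given: v0 = 49 m/s, theta = 30 deg, g = 10 m/s^2
sin(30) = 1/2
Using T = 2*v0*sin(theta) / g
T = 2*49*1/2 / 10
T = 49 / 10
T = 49/10 s

49/10 s


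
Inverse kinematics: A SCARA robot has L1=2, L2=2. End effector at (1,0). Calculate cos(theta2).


Given: L1 = 2, L2 = 2, target (x, y) = (1, 0)
Using cos(theta2) = (x^2 + y^2 - L1^2 - L2^2) / (2*L1*L2)
x^2 + y^2 = 1^2 + 0 = 1
L1^2 + L2^2 = 4 + 4 = 8
Numerator = 1 - 8 = -7
Denominator = 2*2*2 = 8
cos(theta2) = -7/8 = -7/8

-7/8


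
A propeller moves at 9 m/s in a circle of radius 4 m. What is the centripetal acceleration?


Given: v = 9 m/s, r = 4 m
Using a_c = v^2 / r
a_c = 9^2 / 4
a_c = 81 / 4
a_c = 81/4 m/s^2

81/4 m/s^2


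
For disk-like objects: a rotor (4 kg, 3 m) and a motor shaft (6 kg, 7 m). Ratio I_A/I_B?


Given: M1=4 kg, R1=3 m, M2=6 kg, R2=7 m
For a disk: I = (1/2)*M*R^2, so I_A/I_B = (M1*R1^2)/(M2*R2^2)
M1*R1^2 = 4*9 = 36
M2*R2^2 = 6*49 = 294
I_A/I_B = 36/294 = 6/49

6/49


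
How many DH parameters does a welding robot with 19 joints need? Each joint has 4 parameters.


Given: 19 joints, 4 DH parameters per joint (d, theta, a, alpha)
Total DH parameters = number_of_joints * 4
Total = 19 * 4
Total = 76

76


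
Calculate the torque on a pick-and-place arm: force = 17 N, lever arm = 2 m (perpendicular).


Given: F = 17 N, r = 2 m, angle = 90 deg (perpendicular)
Using tau = F * r * sin(90)
sin(90) = 1
tau = 17 * 2 * 1
tau = 34 Nm

34 Nm


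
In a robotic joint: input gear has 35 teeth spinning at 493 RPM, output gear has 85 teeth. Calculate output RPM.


Given: N1 = 35 teeth, w1 = 493 RPM, N2 = 85 teeth
Using N1*w1 = N2*w2
w2 = N1*w1 / N2
w2 = 35*493 / 85
w2 = 17255 / 85
w2 = 203 RPM

203 RPM


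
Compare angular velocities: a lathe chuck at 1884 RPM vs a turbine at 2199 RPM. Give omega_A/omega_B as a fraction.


Given: RPM_A = 1884, RPM_B = 2199
omega = 2*pi*RPM/60, so omega_A/omega_B = RPM_A / RPM_B
omega_A/omega_B = 1884 / 2199
omega_A/omega_B = 628/733

628/733


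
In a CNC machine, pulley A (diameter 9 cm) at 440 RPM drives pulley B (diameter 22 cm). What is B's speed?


Given: D1 = 9 cm, w1 = 440 RPM, D2 = 22 cm
Using D1*w1 = D2*w2
w2 = D1*w1 / D2
w2 = 9*440 / 22
w2 = 3960 / 22
w2 = 180 RPM

180 RPM


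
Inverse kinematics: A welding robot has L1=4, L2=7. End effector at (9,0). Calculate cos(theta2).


Given: L1 = 4, L2 = 7, target (x, y) = (9, 0)
Using cos(theta2) = (x^2 + y^2 - L1^2 - L2^2) / (2*L1*L2)
x^2 + y^2 = 9^2 + 0 = 81
L1^2 + L2^2 = 16 + 49 = 65
Numerator = 81 - 65 = 16
Denominator = 2*4*7 = 56
cos(theta2) = 16/56 = 2/7

2/7


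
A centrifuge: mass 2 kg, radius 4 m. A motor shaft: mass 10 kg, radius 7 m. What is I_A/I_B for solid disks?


Given: M1=2 kg, R1=4 m, M2=10 kg, R2=7 m
For a disk: I = (1/2)*M*R^2, so I_A/I_B = (M1*R1^2)/(M2*R2^2)
M1*R1^2 = 2*16 = 32
M2*R2^2 = 10*49 = 490
I_A/I_B = 32/490 = 16/245

16/245


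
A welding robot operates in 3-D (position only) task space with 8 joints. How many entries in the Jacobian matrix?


Given: task space dimension = 3, joints = 8
Jacobian is a 3 x 8 matrix
Total entries = rows * columns
Total = 3 * 8
Total = 24

24


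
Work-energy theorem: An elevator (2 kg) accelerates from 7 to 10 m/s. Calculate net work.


Given: m = 2 kg, v0 = 7 m/s, v = 10 m/s
Using W = (1/2)*m*(v^2 - v0^2)
v^2 = 10^2 = 100
v0^2 = 7^2 = 49
v^2 - v0^2 = 100 - 49 = 51
W = (1/2)*2*51 = 51 J

51 J


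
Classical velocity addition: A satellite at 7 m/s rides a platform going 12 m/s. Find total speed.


Given: object velocity = 7 m/s, platform velocity = 12 m/s (same direction)
Using classical velocity addition: v_total = v_object + v_platform
v_total = 7 + 12
v_total = 19 m/s

19 m/s


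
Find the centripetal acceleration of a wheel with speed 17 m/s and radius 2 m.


Given: v = 17 m/s, r = 2 m
Using a_c = v^2 / r
a_c = 17^2 / 2
a_c = 289 / 2
a_c = 289/2 m/s^2

289/2 m/s^2


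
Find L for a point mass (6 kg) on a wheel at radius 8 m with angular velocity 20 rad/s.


Given: m = 6 kg, r = 8 m, omega = 20 rad/s
For a point mass: I = m*r^2
I = 6*8^2 = 6*64 = 384
L = I*omega = 384*20
L = 7680 kg*m^2/s

7680 kg*m^2/s


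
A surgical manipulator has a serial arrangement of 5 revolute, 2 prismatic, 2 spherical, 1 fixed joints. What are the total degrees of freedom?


Given: serial robot with 5 revolute, 2 prismatic, 2 spherical, 1 fixed joints
DOF contribution per joint type: revolute=1, prismatic=1, spherical=3, fixed=0
DOF = 5*1 + 2*1 + 2*3 + 1*0
DOF = 13

13


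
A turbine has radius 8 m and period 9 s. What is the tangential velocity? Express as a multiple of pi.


Given: radius r = 8 m, period T = 9 s
Using v = 2*pi*r / T
v = 2*pi*8 / 9
v = 16*pi / 9
v = 16/9*pi m/s

16/9*pi m/s


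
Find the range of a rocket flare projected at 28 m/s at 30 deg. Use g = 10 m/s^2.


Given: v0 = 28 m/s, theta = 30 deg, g = 10 m/s^2
sin(2*30) = sin(60) = sqrt(3)/2
Using R = v0^2 * sin(2*theta) / g
R = 28^2 * (sqrt(3)/2) / 10
R = 784 * sqrt(3) / 20
R = 196/5*sqrt(3) m

196/5*sqrt(3) m


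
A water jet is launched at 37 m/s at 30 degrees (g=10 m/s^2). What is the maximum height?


Given: v0 = 37 m/s, theta = 30 deg, g = 10 m/s^2
sin^2(30) = 1/4
Using H = v0^2 * sin^2(theta) / (2*g)
H = 37^2 * 1/4 / (2*10)
H = 1369 * 1/4 / 20
H = 1369/4 / 20
H = 1369/80 m

1369/80 m


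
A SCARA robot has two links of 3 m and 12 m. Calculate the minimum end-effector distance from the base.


Given: L1 = 3 m, L2 = 12 m
For a 2-link planar arm, min reach = |L1 - L2| (second link folded back)
Min reach = |3 - 12|
Min reach = 9 m

9 m


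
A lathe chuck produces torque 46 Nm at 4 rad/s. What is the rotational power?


Given: tau = 46 Nm, omega = 4 rad/s
Using P = tau * omega
P = 46 * 4
P = 184 W

184 W


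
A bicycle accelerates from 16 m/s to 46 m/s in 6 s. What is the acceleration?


Given: initial velocity v0 = 16 m/s, final velocity v = 46 m/s, time t = 6 s
Using a = (v - v0) / t
a = (46 - 16) / 6
a = 30 / 6
a = 5 m/s^2

5 m/s^2


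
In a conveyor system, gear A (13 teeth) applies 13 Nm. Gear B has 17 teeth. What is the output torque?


Given: N1 = 13, N2 = 17, T1 = 13 Nm
Using T2/T1 = N2/N1
T2 = T1 * N2 / N1
T2 = 13 * 17 / 13
T2 = 221 / 13
T2 = 17 Nm

17 Nm


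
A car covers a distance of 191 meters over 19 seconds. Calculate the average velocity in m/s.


Given: distance d = 191 m, time t = 19 s
Using v = d / t
v = 191 / 19
v = 191/19 m/s

191/19 m/s


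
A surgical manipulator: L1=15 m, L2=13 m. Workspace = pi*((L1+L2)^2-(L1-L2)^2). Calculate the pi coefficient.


Given: L1 = 15, L2 = 13
(L1+L2)^2 = (28)^2 = 784
(L1-L2)^2 = (2)^2 = 4
Difference = 784 - 4 = 780
This equals 4*L1*L2 = 4*15*13 = 780
Workspace area = 780*pi

780


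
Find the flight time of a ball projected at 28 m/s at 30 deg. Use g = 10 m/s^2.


Given: v0 = 28 m/s, theta = 30 deg, g = 10 m/s^2
sin(30) = 1/2
Using T = 2*v0*sin(theta) / g
T = 2*28*1/2 / 10
T = 28 / 10
T = 14/5 s

14/5 s


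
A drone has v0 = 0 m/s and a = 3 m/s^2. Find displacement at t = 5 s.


Given: v0 = 0 m/s, a = 3 m/s^2, t = 5 s
Using s = v0*t + (1/2)*a*t^2
s = 0*5 + (1/2)*3*5^2
s = 0 + (1/2)*75
s = 0 + 75/2
s = 75/2

75/2 m


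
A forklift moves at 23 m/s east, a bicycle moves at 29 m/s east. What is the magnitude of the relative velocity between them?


Given: v_A = 23 m/s east, v_B = 29 m/s east
Both move in the same direction; relative speed = |v_A - v_B|
|23 - 29| = |-6|
= 6 m/s

6 m/s


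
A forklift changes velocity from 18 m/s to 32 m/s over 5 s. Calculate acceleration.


Given: initial velocity v0 = 18 m/s, final velocity v = 32 m/s, time t = 5 s
Using a = (v - v0) / t
a = (32 - 18) / 5
a = 14 / 5
a = 14/5 m/s^2

14/5 m/s^2


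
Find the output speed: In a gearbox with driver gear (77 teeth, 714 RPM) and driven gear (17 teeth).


Given: N1 = 77 teeth, w1 = 714 RPM, N2 = 17 teeth
Using N1*w1 = N2*w2
w2 = N1*w1 / N2
w2 = 77*714 / 17
w2 = 54978 / 17
w2 = 3234 RPM

3234 RPM


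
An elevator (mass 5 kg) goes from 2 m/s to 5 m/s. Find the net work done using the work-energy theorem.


Given: m = 5 kg, v0 = 2 m/s, v = 5 m/s
Using W = (1/2)*m*(v^2 - v0^2)
v^2 = 5^2 = 25
v0^2 = 2^2 = 4
v^2 - v0^2 = 25 - 4 = 21
W = (1/2)*5*21 = 105/2 J

105/2 J


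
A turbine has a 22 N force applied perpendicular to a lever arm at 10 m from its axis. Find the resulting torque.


Given: F = 22 N, r = 10 m, angle = 90 deg (perpendicular)
Using tau = F * r * sin(90)
sin(90) = 1
tau = 22 * 10 * 1
tau = 220 Nm

220 Nm


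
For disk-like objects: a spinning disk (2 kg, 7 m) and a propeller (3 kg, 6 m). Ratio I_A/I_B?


Given: M1=2 kg, R1=7 m, M2=3 kg, R2=6 m
For a disk: I = (1/2)*M*R^2, so I_A/I_B = (M1*R1^2)/(M2*R2^2)
M1*R1^2 = 2*49 = 98
M2*R2^2 = 3*36 = 108
I_A/I_B = 98/108 = 49/54

49/54


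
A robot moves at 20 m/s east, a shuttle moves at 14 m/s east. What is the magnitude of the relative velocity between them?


Given: v_A = 20 m/s east, v_B = 14 m/s east
Both move in the same direction; relative speed = |v_A - v_B|
|20 - 14| = |6|
= 6 m/s

6 m/s


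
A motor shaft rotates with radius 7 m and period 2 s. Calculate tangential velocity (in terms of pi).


Given: radius r = 7 m, period T = 2 s
Using v = 2*pi*r / T
v = 2*pi*7 / 2
v = 14*pi / 2
v = 7*pi m/s

7*pi m/s


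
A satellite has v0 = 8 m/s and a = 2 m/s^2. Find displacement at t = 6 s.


Given: v0 = 8 m/s, a = 2 m/s^2, t = 6 s
Using s = v0*t + (1/2)*a*t^2
s = 8*6 + (1/2)*2*6^2
s = 48 + (1/2)*72
s = 48 + 36
s = 84

84 m


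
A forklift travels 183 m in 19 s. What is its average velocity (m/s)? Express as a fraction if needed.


Given: distance d = 183 m, time t = 19 s
Using v = d / t
v = 183 / 19
v = 183/19 m/s

183/19 m/s


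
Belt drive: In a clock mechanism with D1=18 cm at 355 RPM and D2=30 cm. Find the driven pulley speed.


Given: D1 = 18 cm, w1 = 355 RPM, D2 = 30 cm
Using D1*w1 = D2*w2
w2 = D1*w1 / D2
w2 = 18*355 / 30
w2 = 6390 / 30
w2 = 213 RPM

213 RPM


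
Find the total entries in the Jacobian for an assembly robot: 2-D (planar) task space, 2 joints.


Given: task space dimension = 2, joints = 2
Jacobian is a 2 x 2 matrix
Total entries = rows * columns
Total = 2 * 2
Total = 4

4


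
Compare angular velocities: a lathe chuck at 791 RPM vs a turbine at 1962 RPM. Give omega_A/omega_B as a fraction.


Given: RPM_A = 791, RPM_B = 1962
omega = 2*pi*RPM/60, so omega_A/omega_B = RPM_A / RPM_B
omega_A/omega_B = 791 / 1962
omega_A/omega_B = 791/1962

791/1962


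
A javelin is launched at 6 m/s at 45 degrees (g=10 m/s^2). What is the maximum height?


Given: v0 = 6 m/s, theta = 45 deg, g = 10 m/s^2
sin^2(45) = 1/2
Using H = v0^2 * sin^2(theta) / (2*g)
H = 6^2 * 1/2 / (2*10)
H = 36 * 1/2 / 20
H = 18 / 20
H = 9/10 m

9/10 m


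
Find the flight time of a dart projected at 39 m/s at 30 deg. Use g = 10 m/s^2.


Given: v0 = 39 m/s, theta = 30 deg, g = 10 m/s^2
sin(30) = 1/2
Using T = 2*v0*sin(theta) / g
T = 2*39*1/2 / 10
T = 39 / 10
T = 39/10 s

39/10 s


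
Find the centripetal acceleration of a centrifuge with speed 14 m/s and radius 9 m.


Given: v = 14 m/s, r = 9 m
Using a_c = v^2 / r
a_c = 14^2 / 9
a_c = 196 / 9
a_c = 196/9 m/s^2

196/9 m/s^2


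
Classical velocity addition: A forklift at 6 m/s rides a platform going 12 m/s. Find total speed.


Given: object velocity = 6 m/s, platform velocity = 12 m/s (same direction)
Using classical velocity addition: v_total = v_object + v_platform
v_total = 6 + 12
v_total = 18 m/s

18 m/s


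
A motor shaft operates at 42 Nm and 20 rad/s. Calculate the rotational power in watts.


Given: tau = 42 Nm, omega = 20 rad/s
Using P = tau * omega
P = 42 * 20
P = 840 W

840 W


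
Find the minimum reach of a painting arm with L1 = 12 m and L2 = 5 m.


Given: L1 = 12 m, L2 = 5 m
For a 2-link planar arm, min reach = |L1 - L2| (second link folded back)
Min reach = |12 - 5|
Min reach = 7 m

7 m


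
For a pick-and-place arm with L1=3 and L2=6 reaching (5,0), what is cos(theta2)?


Given: L1 = 3, L2 = 6, target (x, y) = (5, 0)
Using cos(theta2) = (x^2 + y^2 - L1^2 - L2^2) / (2*L1*L2)
x^2 + y^2 = 5^2 + 0 = 25
L1^2 + L2^2 = 9 + 36 = 45
Numerator = 25 - 45 = -20
Denominator = 2*3*6 = 36
cos(theta2) = -20/36 = -5/9

-5/9


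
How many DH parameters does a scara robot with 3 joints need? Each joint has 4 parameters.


Given: 3 joints, 4 DH parameters per joint (d, theta, a, alpha)
Total DH parameters = number_of_joints * 4
Total = 3 * 4
Total = 12

12


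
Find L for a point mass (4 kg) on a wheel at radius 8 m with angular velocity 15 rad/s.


Given: m = 4 kg, r = 8 m, omega = 15 rad/s
For a point mass: I = m*r^2
I = 4*8^2 = 4*64 = 256
L = I*omega = 256*15
L = 3840 kg*m^2/s

3840 kg*m^2/s


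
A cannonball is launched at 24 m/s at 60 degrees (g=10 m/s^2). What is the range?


Given: v0 = 24 m/s, theta = 60 deg, g = 10 m/s^2
sin(2*60) = sin(120) = sqrt(3)/2
Using R = v0^2 * sin(2*theta) / g
R = 24^2 * (sqrt(3)/2) / 10
R = 576 * sqrt(3) / 20
R = 144/5*sqrt(3) m

144/5*sqrt(3) m


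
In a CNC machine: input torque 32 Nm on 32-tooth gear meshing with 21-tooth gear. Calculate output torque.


Given: N1 = 32, N2 = 21, T1 = 32 Nm
Using T2/T1 = N2/N1
T2 = T1 * N2 / N1
T2 = 32 * 21 / 32
T2 = 672 / 32
T2 = 21 Nm

21 Nm


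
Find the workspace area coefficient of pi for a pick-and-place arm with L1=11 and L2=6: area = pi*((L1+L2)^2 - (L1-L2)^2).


Given: L1 = 11, L2 = 6
(L1+L2)^2 = (17)^2 = 289
(L1-L2)^2 = (5)^2 = 25
Difference = 289 - 25 = 264
This equals 4*L1*L2 = 4*11*6 = 264
Workspace area = 264*pi

264


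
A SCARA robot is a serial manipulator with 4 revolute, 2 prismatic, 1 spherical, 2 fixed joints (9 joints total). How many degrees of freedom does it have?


Given: serial robot with 4 revolute, 2 prismatic, 1 spherical, 2 fixed joints
DOF contribution per joint type: revolute=1, prismatic=1, spherical=3, fixed=0
DOF = 4*1 + 2*1 + 1*3 + 2*0
DOF = 9

9


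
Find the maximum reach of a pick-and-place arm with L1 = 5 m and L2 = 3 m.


Given: L1 = 5 m, L2 = 3 m
For a 2-link planar arm, max reach = L1 + L2 (fully extended)
Max reach = 5 + 3
Max reach = 8 m

8 m


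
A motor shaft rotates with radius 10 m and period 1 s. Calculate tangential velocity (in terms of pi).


Given: radius r = 10 m, period T = 1 s
Using v = 2*pi*r / T
v = 2*pi*10 / 1
v = 20*pi / 1
v = 20*pi m/s

20*pi m/s


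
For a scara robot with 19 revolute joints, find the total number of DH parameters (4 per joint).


Given: 19 joints, 4 DH parameters per joint (d, theta, a, alpha)
Total DH parameters = number_of_joints * 4
Total = 19 * 4
Total = 76

76


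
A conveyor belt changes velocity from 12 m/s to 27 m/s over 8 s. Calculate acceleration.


Given: initial velocity v0 = 12 m/s, final velocity v = 27 m/s, time t = 8 s
Using a = (v - v0) / t
a = (27 - 12) / 8
a = 15 / 8
a = 15/8 m/s^2

15/8 m/s^2


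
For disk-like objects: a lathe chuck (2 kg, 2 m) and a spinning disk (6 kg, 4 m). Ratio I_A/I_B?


Given: M1=2 kg, R1=2 m, M2=6 kg, R2=4 m
For a disk: I = (1/2)*M*R^2, so I_A/I_B = (M1*R1^2)/(M2*R2^2)
M1*R1^2 = 2*4 = 8
M2*R2^2 = 6*16 = 96
I_A/I_B = 8/96 = 1/12

1/12


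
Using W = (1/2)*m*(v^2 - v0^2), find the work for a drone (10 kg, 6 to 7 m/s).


Given: m = 10 kg, v0 = 6 m/s, v = 7 m/s
Using W = (1/2)*m*(v^2 - v0^2)
v^2 = 7^2 = 49
v0^2 = 6^2 = 36
v^2 - v0^2 = 49 - 36 = 13
W = (1/2)*10*13 = 65 J

65 J


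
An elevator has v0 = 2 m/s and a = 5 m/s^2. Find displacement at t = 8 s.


Given: v0 = 2 m/s, a = 5 m/s^2, t = 8 s
Using s = v0*t + (1/2)*a*t^2
s = 2*8 + (1/2)*5*8^2
s = 16 + (1/2)*320
s = 16 + 160
s = 176

176 m


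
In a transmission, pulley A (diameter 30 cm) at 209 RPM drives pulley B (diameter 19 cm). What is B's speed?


Given: D1 = 30 cm, w1 = 209 RPM, D2 = 19 cm
Using D1*w1 = D2*w2
w2 = D1*w1 / D2
w2 = 30*209 / 19
w2 = 6270 / 19
w2 = 330 RPM

330 RPM


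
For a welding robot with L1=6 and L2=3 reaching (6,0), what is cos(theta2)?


Given: L1 = 6, L2 = 3, target (x, y) = (6, 0)
Using cos(theta2) = (x^2 + y^2 - L1^2 - L2^2) / (2*L1*L2)
x^2 + y^2 = 6^2 + 0 = 36
L1^2 + L2^2 = 36 + 9 = 45
Numerator = 36 - 45 = -9
Denominator = 2*6*3 = 36
cos(theta2) = -9/36 = -1/4

-1/4


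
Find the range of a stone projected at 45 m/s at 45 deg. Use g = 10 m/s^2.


Given: v0 = 45 m/s, theta = 45 deg, g = 10 m/s^2
sin(2*45) = sin(90) = 1
Using R = v0^2 * sin(2*theta) / g
R = 45^2 * 1 / 10
R = 2025 / 10
R = 405/2 m

405/2 m


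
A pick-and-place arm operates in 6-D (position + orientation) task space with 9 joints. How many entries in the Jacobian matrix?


Given: task space dimension = 6, joints = 9
Jacobian is a 6 x 9 matrix
Total entries = rows * columns
Total = 6 * 9
Total = 54

54


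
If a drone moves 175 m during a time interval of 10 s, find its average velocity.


Given: distance d = 175 m, time t = 10 s
Using v = d / t
v = 175 / 10
v = 35/2 m/s

35/2 m/s


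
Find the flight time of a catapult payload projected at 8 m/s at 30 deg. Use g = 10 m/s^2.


Given: v0 = 8 m/s, theta = 30 deg, g = 10 m/s^2
sin(30) = 1/2
Using T = 2*v0*sin(theta) / g
T = 2*8*1/2 / 10
T = 8 / 10
T = 4/5 s

4/5 s


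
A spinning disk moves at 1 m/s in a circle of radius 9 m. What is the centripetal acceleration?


Given: v = 1 m/s, r = 9 m
Using a_c = v^2 / r
a_c = 1^2 / 9
a_c = 1 / 9
a_c = 1/9 m/s^2

1/9 m/s^2


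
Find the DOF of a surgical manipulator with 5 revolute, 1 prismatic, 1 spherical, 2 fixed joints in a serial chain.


Given: serial robot with 5 revolute, 1 prismatic, 1 spherical, 2 fixed joints
DOF contribution per joint type: revolute=1, prismatic=1, spherical=3, fixed=0
DOF = 5*1 + 1*1 + 1*3 + 2*0
DOF = 9

9


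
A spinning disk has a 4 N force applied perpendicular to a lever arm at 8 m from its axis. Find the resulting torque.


Given: F = 4 N, r = 8 m, angle = 90 deg (perpendicular)
Using tau = F * r * sin(90)
sin(90) = 1
tau = 4 * 8 * 1
tau = 32 Nm

32 Nm


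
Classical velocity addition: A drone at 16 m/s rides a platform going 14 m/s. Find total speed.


Given: object velocity = 16 m/s, platform velocity = 14 m/s (same direction)
Using classical velocity addition: v_total = v_object + v_platform
v_total = 16 + 14
v_total = 30 m/s

30 m/s


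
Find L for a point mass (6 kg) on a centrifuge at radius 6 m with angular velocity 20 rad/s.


Given: m = 6 kg, r = 6 m, omega = 20 rad/s
For a point mass: I = m*r^2
I = 6*6^2 = 6*36 = 216
L = I*omega = 216*20
L = 4320 kg*m^2/s

4320 kg*m^2/s


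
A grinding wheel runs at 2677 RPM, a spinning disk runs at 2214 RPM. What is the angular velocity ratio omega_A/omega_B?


Given: RPM_A = 2677, RPM_B = 2214
omega = 2*pi*RPM/60, so omega_A/omega_B = RPM_A / RPM_B
omega_A/omega_B = 2677 / 2214
omega_A/omega_B = 2677/2214

2677/2214


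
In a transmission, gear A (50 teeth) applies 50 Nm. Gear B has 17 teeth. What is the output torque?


Given: N1 = 50, N2 = 17, T1 = 50 Nm
Using T2/T1 = N2/N1
T2 = T1 * N2 / N1
T2 = 50 * 17 / 50
T2 = 850 / 50
T2 = 17 Nm

17 Nm


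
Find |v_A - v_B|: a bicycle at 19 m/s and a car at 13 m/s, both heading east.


Given: v_A = 19 m/s east, v_B = 13 m/s east
Both move in the same direction; relative speed = |v_A - v_B|
|19 - 13| = |6|
= 6 m/s

6 m/s


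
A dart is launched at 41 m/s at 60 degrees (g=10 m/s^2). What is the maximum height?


Given: v0 = 41 m/s, theta = 60 deg, g = 10 m/s^2
sin^2(60) = 3/4
Using H = v0^2 * sin^2(theta) / (2*g)
H = 41^2 * 3/4 / (2*10)
H = 1681 * 3/4 / 20
H = 5043/4 / 20
H = 5043/80 m

5043/80 m


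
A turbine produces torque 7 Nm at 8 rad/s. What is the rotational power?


Given: tau = 7 Nm, omega = 8 rad/s
Using P = tau * omega
P = 7 * 8
P = 56 W

56 W


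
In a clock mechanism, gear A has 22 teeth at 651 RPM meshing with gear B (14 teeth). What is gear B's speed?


Given: N1 = 22 teeth, w1 = 651 RPM, N2 = 14 teeth
Using N1*w1 = N2*w2
w2 = N1*w1 / N2
w2 = 22*651 / 14
w2 = 14322 / 14
w2 = 1023 RPM

1023 RPM


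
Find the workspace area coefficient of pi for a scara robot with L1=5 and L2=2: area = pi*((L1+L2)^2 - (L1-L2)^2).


Given: L1 = 5, L2 = 2
(L1+L2)^2 = (7)^2 = 49
(L1-L2)^2 = (3)^2 = 9
Difference = 49 - 9 = 40
This equals 4*L1*L2 = 4*5*2 = 40
Workspace area = 40*pi

40


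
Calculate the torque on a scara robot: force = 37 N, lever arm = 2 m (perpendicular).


Given: F = 37 N, r = 2 m, angle = 90 deg (perpendicular)
Using tau = F * r * sin(90)
sin(90) = 1
tau = 37 * 2 * 1
tau = 74 Nm

74 Nm


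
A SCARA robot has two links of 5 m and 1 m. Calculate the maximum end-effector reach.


Given: L1 = 5 m, L2 = 1 m
For a 2-link planar arm, max reach = L1 + L2 (fully extended)
Max reach = 5 + 1
Max reach = 6 m

6 m


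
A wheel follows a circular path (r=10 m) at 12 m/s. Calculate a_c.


Given: v = 12 m/s, r = 10 m
Using a_c = v^2 / r
a_c = 12^2 / 10
a_c = 144 / 10
a_c = 72/5 m/s^2

72/5 m/s^2


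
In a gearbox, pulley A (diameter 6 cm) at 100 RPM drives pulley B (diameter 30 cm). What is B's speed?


Given: D1 = 6 cm, w1 = 100 RPM, D2 = 30 cm
Using D1*w1 = D2*w2
w2 = D1*w1 / D2
w2 = 6*100 / 30
w2 = 600 / 30
w2 = 20 RPM

20 RPM


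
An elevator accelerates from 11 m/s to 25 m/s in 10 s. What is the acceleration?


Given: initial velocity v0 = 11 m/s, final velocity v = 25 m/s, time t = 10 s
Using a = (v - v0) / t
a = (25 - 11) / 10
a = 14 / 10
a = 7/5 m/s^2

7/5 m/s^2


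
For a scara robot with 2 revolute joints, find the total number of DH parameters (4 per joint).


Given: 2 joints, 4 DH parameters per joint (d, theta, a, alpha)
Total DH parameters = number_of_joints * 4
Total = 2 * 4
Total = 8

8


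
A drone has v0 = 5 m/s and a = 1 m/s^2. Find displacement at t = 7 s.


Given: v0 = 5 m/s, a = 1 m/s^2, t = 7 s
Using s = v0*t + (1/2)*a*t^2
s = 5*7 + (1/2)*1*7^2
s = 35 + (1/2)*49
s = 35 + 49/2
s = 119/2

119/2 m


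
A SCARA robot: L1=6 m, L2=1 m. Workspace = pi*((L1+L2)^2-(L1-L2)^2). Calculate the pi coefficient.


Given: L1 = 6, L2 = 1
(L1+L2)^2 = (7)^2 = 49
(L1-L2)^2 = (5)^2 = 25
Difference = 49 - 25 = 24
This equals 4*L1*L2 = 4*6*1 = 24
Workspace area = 24*pi

24


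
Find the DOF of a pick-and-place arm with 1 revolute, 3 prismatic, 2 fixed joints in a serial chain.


Given: serial robot with 1 revolute, 3 prismatic, 2 fixed joints
DOF contribution per joint type: revolute=1, prismatic=1, spherical=3, fixed=0
DOF = 1*1 + 3*1 + 2*0
DOF = 4

4


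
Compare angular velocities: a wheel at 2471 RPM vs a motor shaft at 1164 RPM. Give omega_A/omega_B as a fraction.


Given: RPM_A = 2471, RPM_B = 1164
omega = 2*pi*RPM/60, so omega_A/omega_B = RPM_A / RPM_B
omega_A/omega_B = 2471 / 1164
omega_A/omega_B = 2471/1164

2471/1164


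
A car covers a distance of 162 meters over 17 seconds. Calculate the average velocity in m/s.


Given: distance d = 162 m, time t = 17 s
Using v = d / t
v = 162 / 17
v = 162/17 m/s

162/17 m/s


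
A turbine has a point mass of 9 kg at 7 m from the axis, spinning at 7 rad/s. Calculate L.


Given: m = 9 kg, r = 7 m, omega = 7 rad/s
For a point mass: I = m*r^2
I = 9*7^2 = 9*49 = 441
L = I*omega = 441*7
L = 3087 kg*m^2/s

3087 kg*m^2/s


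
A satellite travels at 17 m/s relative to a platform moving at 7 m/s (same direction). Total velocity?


Given: object velocity = 17 m/s, platform velocity = 7 m/s (same direction)
Using classical velocity addition: v_total = v_object + v_platform
v_total = 17 + 7
v_total = 24 m/s

24 m/s


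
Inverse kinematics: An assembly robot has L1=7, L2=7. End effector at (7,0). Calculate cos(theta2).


Given: L1 = 7, L2 = 7, target (x, y) = (7, 0)
Using cos(theta2) = (x^2 + y^2 - L1^2 - L2^2) / (2*L1*L2)
x^2 + y^2 = 7^2 + 0 = 49
L1^2 + L2^2 = 49 + 49 = 98
Numerator = 49 - 98 = -49
Denominator = 2*7*7 = 98
cos(theta2) = -49/98 = -1/2

-1/2


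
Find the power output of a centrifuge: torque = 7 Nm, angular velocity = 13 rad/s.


Given: tau = 7 Nm, omega = 13 rad/s
Using P = tau * omega
P = 7 * 13
P = 91 W

91 W


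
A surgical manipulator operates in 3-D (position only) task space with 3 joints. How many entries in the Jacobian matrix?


Given: task space dimension = 3, joints = 3
Jacobian is a 3 x 3 matrix
Total entries = rows * columns
Total = 3 * 3
Total = 9

9


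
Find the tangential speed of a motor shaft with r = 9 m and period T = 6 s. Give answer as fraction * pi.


Given: radius r = 9 m, period T = 6 s
Using v = 2*pi*r / T
v = 2*pi*9 / 6
v = 18*pi / 6
v = 3*pi m/s

3*pi m/s


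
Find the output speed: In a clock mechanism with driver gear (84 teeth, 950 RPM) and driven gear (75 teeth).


Given: N1 = 84 teeth, w1 = 950 RPM, N2 = 75 teeth
Using N1*w1 = N2*w2
w2 = N1*w1 / N2
w2 = 84*950 / 75
w2 = 79800 / 75
w2 = 1064 RPM

1064 RPM


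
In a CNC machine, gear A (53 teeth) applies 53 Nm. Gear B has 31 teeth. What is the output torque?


Given: N1 = 53, N2 = 31, T1 = 53 Nm
Using T2/T1 = N2/N1
T2 = T1 * N2 / N1
T2 = 53 * 31 / 53
T2 = 1643 / 53
T2 = 31 Nm

31 Nm


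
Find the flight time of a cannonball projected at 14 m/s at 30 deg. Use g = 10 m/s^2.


Given: v0 = 14 m/s, theta = 30 deg, g = 10 m/s^2
sin(30) = 1/2
Using T = 2*v0*sin(theta) / g
T = 2*14*1/2 / 10
T = 14 / 10
T = 7/5 s

7/5 s


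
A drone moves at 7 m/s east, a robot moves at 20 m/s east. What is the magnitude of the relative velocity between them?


Given: v_A = 7 m/s east, v_B = 20 m/s east
Both move in the same direction; relative speed = |v_A - v_B|
|7 - 20| = |-13|
= 13 m/s

13 m/s


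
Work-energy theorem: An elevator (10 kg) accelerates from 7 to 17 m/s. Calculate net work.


Given: m = 10 kg, v0 = 7 m/s, v = 17 m/s
Using W = (1/2)*m*(v^2 - v0^2)
v^2 = 17^2 = 289
v0^2 = 7^2 = 49
v^2 - v0^2 = 289 - 49 = 240
W = (1/2)*10*240 = 1200 J

1200 J


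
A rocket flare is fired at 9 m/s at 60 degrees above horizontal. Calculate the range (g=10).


Given: v0 = 9 m/s, theta = 60 deg, g = 10 m/s^2
sin(2*60) = sin(120) = sqrt(3)/2
Using R = v0^2 * sin(2*theta) / g
R = 9^2 * (sqrt(3)/2) / 10
R = 81 * sqrt(3) / 20
R = 81/20*sqrt(3) m

81/20*sqrt(3) m


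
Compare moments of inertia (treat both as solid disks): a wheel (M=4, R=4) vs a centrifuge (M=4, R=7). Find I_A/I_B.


Given: M1=4 kg, R1=4 m, M2=4 kg, R2=7 m
For a disk: I = (1/2)*M*R^2, so I_A/I_B = (M1*R1^2)/(M2*R2^2)
M1*R1^2 = 4*16 = 64
M2*R2^2 = 4*49 = 196
I_A/I_B = 64/196 = 16/49

16/49


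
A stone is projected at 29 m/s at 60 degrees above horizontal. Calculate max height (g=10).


Given: v0 = 29 m/s, theta = 60 deg, g = 10 m/s^2
sin^2(60) = 3/4
Using H = v0^2 * sin^2(theta) / (2*g)
H = 29^2 * 3/4 / (2*10)
H = 841 * 3/4 / 20
H = 2523/4 / 20
H = 2523/80 m

2523/80 m


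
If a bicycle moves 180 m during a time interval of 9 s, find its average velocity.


Given: distance d = 180 m, time t = 9 s
Using v = d / t
v = 180 / 9
v = 20 m/s

20 m/s


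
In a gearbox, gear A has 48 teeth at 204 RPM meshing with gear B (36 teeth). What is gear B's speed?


Given: N1 = 48 teeth, w1 = 204 RPM, N2 = 36 teeth
Using N1*w1 = N2*w2
w2 = N1*w1 / N2
w2 = 48*204 / 36
w2 = 9792 / 36
w2 = 272 RPM

272 RPM


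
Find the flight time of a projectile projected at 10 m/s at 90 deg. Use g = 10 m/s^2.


Given: v0 = 10 m/s, theta = 90 deg, g = 10 m/s^2
sin(90) = 1
Using T = 2*v0*sin(theta) / g
T = 2*10*1 / 10
T = 20 / 10
T = 2 s

2 s
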